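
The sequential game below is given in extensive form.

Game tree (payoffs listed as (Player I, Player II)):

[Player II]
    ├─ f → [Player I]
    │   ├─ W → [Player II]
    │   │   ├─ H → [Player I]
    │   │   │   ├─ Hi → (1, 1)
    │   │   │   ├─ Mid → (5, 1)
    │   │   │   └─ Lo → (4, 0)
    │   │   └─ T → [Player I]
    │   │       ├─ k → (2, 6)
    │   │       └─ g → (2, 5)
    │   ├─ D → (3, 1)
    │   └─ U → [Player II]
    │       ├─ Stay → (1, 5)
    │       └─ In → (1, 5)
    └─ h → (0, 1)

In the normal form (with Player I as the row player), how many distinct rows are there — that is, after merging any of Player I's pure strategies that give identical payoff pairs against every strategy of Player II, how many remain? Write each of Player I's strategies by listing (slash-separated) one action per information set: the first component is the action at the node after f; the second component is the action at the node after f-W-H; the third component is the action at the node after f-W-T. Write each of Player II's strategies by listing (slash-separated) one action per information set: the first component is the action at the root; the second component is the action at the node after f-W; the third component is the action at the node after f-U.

Player I has 18 pure strategies: W/Hi/k, W/Hi/g, W/Mid/k, W/Mid/g, W/Lo/k, W/Lo/g, D/Hi/k, D/Hi/g, D/Mid/k, D/Mid/g, D/Lo/k, D/Lo/g, U/Hi/k, U/Hi/g, U/Mid/k, U/Mid/g, U/Lo/k, U/Lo/g. Columns: f/H/Stay, f/H/In, f/T/Stay, f/T/In, h/H/Stay, h/H/In, h/T/Stay, h/T/In.
{W/Hi/k} → row (1,1) (1,1) (2,6) (2,6) (0,1) (0,1) (0,1) (0,1)
{W/Hi/g} → row (1,1) (1,1) (2,5) (2,5) (0,1) (0,1) (0,1) (0,1)
{W/Mid/k} → row (5,1) (5,1) (2,6) (2,6) (0,1) (0,1) (0,1) (0,1)
{W/Mid/g} → row (5,1) (5,1) (2,5) (2,5) (0,1) (0,1) (0,1) (0,1)
{W/Lo/k} → row (4,0) (4,0) (2,6) (2,6) (0,1) (0,1) (0,1) (0,1)
{W/Lo/g} → row (4,0) (4,0) (2,5) (2,5) (0,1) (0,1) (0,1) (0,1)
{D/Hi/k, D/Hi/g, D/Mid/k, D/Mid/g, D/Lo/k, D/Lo/g} → row (3,1) (3,1) (3,1) (3,1) (0,1) (0,1) (0,1) (0,1)
{U/Hi/k, U/Hi/g, U/Mid/k, U/Mid/g, U/Lo/k, U/Lo/g} → row (1,5) (1,5) (1,5) (1,5) (0,1) (0,1) (0,1) (0,1)
That's 8 distinct rows out of 18 strategies.

8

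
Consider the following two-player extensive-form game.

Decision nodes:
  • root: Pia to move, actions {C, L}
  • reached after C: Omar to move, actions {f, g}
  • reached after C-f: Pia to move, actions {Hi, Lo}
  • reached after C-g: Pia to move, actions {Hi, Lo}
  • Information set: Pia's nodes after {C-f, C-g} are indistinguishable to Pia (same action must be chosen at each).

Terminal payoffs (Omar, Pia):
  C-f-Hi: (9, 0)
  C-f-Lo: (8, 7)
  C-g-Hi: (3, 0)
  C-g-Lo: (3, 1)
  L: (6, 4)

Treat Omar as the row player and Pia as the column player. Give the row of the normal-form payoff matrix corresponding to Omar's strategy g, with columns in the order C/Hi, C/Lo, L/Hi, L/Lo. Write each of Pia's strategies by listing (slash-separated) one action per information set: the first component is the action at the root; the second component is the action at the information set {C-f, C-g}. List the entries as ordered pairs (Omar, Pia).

(3,0) (3,1) (6,4) (6,4)

vs C/Hi: Pia plays C → Omar plays g at [C] → Pia plays Hi at [C-g] → (3, 0)
vs C/Lo: Pia plays C → Omar plays g at [C] → Pia plays Lo at [C-g] → (3, 1)
vs L/Hi: Pia plays L → (6, 4)
vs L/Lo: Pia plays L → (6, 4)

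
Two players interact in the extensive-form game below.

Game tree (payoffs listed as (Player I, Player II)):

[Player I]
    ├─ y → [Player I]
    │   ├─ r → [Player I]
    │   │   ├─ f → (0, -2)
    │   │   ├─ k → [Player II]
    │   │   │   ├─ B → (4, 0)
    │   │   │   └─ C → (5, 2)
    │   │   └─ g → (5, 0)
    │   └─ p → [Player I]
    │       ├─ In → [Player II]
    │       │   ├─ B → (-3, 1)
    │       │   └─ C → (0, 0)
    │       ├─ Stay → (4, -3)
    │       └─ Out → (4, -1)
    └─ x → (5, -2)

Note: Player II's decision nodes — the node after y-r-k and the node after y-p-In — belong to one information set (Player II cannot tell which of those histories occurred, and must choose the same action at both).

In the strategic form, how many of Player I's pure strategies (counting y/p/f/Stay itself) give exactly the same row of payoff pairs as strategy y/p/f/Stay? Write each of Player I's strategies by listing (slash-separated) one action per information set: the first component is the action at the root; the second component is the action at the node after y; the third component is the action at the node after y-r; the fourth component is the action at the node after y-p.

Row for y/p/f/Stay (columns B, C): (4,-3) (4,-3).
Under y/p/f/Stay, Player I's choice at the node after y-r can never be reached regardless of what Player II does, so varying those choices leaves every outcome unchanged.
Holding the reachable choices fixed and varying the unreachable one freely already gives 3 equivalent strategies.
No other strategy reproduces this row, so those 3 are the full class: y/p/f/Stay, y/p/k/Stay, y/p/g/Stay.

3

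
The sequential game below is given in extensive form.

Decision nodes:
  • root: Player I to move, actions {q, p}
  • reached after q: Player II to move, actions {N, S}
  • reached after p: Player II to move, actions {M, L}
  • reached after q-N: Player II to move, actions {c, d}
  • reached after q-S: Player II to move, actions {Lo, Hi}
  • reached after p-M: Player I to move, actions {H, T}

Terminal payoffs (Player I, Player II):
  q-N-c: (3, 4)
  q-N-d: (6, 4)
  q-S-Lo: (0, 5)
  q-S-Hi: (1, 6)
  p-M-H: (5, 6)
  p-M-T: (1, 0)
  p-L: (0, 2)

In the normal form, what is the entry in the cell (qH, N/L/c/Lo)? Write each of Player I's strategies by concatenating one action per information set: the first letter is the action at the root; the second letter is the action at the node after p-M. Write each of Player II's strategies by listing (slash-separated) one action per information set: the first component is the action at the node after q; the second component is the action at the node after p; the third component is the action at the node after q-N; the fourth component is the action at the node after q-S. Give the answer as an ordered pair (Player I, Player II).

Trace the play path from the root:
  Player I plays q
  Player II plays N at [q]
  Player II plays c at [q-N]
→ terminal payoff (3, 4).
(Player I's choice at the node after p-M is never reached on this path, so it doesn't affect the outcome.)

(3, 4)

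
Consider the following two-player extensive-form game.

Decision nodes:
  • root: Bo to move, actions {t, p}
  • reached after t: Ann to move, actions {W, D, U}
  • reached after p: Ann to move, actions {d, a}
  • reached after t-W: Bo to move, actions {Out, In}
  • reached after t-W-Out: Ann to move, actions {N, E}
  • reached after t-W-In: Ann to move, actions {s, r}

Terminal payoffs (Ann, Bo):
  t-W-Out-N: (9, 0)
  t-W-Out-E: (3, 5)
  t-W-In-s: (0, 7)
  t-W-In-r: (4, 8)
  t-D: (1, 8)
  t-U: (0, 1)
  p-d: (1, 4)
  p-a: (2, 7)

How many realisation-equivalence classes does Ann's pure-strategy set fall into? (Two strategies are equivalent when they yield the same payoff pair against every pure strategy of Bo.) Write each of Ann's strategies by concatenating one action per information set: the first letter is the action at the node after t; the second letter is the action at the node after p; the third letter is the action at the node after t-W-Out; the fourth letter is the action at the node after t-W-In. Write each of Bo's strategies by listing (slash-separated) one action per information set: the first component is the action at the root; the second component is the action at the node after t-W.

Ann has 24 pure strategies: WdNs, WdNr, WdEs, WdEr, WaNs, WaNr, WaEs, WaEr, DdNs, DdNr, DdEs, DdEr, DaNs, DaNr, DaEs, DaEr, UdNs, UdNr, UdEs, UdEr, UaNs, UaNr, UaEs, UaEr. Columns: t/Out, t/In, p/Out, p/In.
{WdNs} → row (9,0) (0,7) (1,4) (1,4)
{WdNr} → row (9,0) (4,8) (1,4) (1,4)
{WdEs} → row (3,5) (0,7) (1,4) (1,4)
{WdEr} → row (3,5) (4,8) (1,4) (1,4)
{WaNs} → row (9,0) (0,7) (2,7) (2,7)
{WaNr} → row (9,0) (4,8) (2,7) (2,7)
{WaEs} → row (3,5) (0,7) (2,7) (2,7)
{WaEr} → row (3,5) (4,8) (2,7) (2,7)
{DdNs, DdNr, DdEs, DdEr} → row (1,8) (1,8) (1,4) (1,4)
{DaNs, DaNr, DaEs, DaEr} → row (1,8) (1,8) (2,7) (2,7)
{UdNs, UdNr, UdEs, UdEr} → row (0,1) (0,1) (1,4) (1,4)
{UaNs, UaNr, UaEs, UaEr} → row (0,1) (0,1) (2,7) (2,7)
That's 12 distinct rows out of 24 strategies.

12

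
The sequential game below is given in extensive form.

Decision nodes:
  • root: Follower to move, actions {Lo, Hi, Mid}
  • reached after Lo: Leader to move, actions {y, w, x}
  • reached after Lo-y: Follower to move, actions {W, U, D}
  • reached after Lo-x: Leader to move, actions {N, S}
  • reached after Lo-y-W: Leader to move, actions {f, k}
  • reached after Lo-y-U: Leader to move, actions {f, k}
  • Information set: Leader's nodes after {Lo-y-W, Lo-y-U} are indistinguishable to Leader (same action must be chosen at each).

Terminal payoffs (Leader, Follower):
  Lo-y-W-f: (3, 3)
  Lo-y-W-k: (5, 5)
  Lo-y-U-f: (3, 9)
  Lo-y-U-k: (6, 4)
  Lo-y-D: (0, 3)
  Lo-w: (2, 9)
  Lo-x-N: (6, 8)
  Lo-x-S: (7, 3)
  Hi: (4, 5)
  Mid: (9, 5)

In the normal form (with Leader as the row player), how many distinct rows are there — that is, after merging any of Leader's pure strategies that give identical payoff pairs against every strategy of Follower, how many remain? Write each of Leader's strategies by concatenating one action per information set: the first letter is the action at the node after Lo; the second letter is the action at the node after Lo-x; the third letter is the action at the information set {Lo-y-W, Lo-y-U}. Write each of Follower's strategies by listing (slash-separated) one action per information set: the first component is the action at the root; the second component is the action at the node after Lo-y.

Leader has 12 pure strategies: yNf, yNk, ySf, ySk, wNf, wNk, wSf, wSk, xNf, xNk, xSf, xSk. Columns: Lo/W, Lo/U, Lo/D, Hi/W, Hi/U, Hi/D, Mid/W, Mid/U, Mid/D.
{yNf, ySf} → row (3,3) (3,9) (0,3) (4,5) (4,5) (4,5) (9,5) (9,5) (9,5)
{yNk, ySk} → row (5,5) (6,4) (0,3) (4,5) (4,5) (4,5) (9,5) (9,5) (9,5)
{wNf, wNk, wSf, wSk} → row (2,9) (2,9) (2,9) (4,5) (4,5) (4,5) (9,5) (9,5) (9,5)
{xNf, xNk} → row (6,8) (6,8) (6,8) (4,5) (4,5) (4,5) (9,5) (9,5) (9,5)
{xSf, xSk} → row (7,3) (7,3) (7,3) (4,5) (4,5) (4,5) (9,5) (9,5) (9,5)
That's 5 distinct rows out of 12 strategies.

5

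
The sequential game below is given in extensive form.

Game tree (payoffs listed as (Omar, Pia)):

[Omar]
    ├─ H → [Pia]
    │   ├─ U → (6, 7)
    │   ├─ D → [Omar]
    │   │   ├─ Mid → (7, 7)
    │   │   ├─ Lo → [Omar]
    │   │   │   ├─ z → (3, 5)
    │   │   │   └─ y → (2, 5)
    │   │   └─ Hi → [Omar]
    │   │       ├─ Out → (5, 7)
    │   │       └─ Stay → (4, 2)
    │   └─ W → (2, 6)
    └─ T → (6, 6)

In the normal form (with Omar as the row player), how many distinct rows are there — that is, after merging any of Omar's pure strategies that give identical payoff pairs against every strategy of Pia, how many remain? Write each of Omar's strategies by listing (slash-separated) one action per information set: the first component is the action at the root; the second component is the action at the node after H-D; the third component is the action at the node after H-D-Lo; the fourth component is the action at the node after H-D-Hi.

Omar has 24 pure strategies: H/Mid/z/Out, H/Mid/z/Stay, H/Mid/y/Out, H/Mid/y/Stay, H/Lo/z/Out, H/Lo/z/Stay, H/Lo/y/Out, H/Lo/y/Stay, H/Hi/z/Out, H/Hi/z/Stay, H/Hi/y/Out, H/Hi/y/Stay, T/Mid/z/Out, T/Mid/z/Stay, T/Mid/y/Out, T/Mid/y/Stay, T/Lo/z/Out, T/Lo/z/Stay, T/Lo/y/Out, T/Lo/y/Stay, T/Hi/z/Out, T/Hi/z/Stay, T/Hi/y/Out, T/Hi/y/Stay. Columns: U, D, W.
{H/Mid/z/Out, H/Mid/z/Stay, H/Mid/y/Out, H/Mid/y/Stay} → row (6,7) (7,7) (2,6)
{H/Lo/z/Out, H/Lo/z/Stay} → row (6,7) (3,5) (2,6)
{H/Lo/y/Out, H/Lo/y/Stay} → row (6,7) (2,5) (2,6)
{H/Hi/z/Out, H/Hi/y/Out} → row (6,7) (5,7) (2,6)
{H/Hi/z/Stay, H/Hi/y/Stay} → row (6,7) (4,2) (2,6)
{T/Mid/z/Out, T/Mid/z/Stay, T/Mid/y/Out, T/Mid/y/Stay, T/Lo/z/Out, T/Lo/z/Stay, T/Lo/y/Out, T/Lo/y/Stay, T/Hi/z/Out, T/Hi/z/Stay, T/Hi/y/Out, T/Hi/y/Stay} → row (6,6) (6,6) (6,6)
That's 6 distinct rows out of 24 strategies.

6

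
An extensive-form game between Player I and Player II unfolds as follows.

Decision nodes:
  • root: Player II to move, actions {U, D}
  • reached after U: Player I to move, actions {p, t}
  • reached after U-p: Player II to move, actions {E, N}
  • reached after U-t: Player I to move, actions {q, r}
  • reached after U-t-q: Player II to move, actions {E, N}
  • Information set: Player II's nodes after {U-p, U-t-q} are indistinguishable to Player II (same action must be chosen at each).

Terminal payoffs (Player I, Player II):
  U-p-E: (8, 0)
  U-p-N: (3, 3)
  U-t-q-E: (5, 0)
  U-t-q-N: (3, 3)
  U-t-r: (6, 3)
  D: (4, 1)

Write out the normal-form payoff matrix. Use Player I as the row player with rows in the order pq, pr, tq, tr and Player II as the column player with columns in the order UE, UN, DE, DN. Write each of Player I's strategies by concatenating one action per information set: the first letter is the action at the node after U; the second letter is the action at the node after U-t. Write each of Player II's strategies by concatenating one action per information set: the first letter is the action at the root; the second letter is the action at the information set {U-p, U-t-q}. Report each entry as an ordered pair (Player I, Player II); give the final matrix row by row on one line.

Row pq: UE→(8,0), UN→(3,3), DE→(4,1), DN→(4,1)
Row pr: UE→(8,0), UN→(3,3), DE→(4,1), DN→(4,1)
Row tq: UE→(5,0), UN→(3,3), DE→(4,1), DN→(4,1)
Row tr: UE→(6,3), UN→(6,3), DE→(4,1), DN→(4,1)

pq: (8,0) (3,3) (4,1) (4,1) | pr: (8,0) (3,3) (4,1) (4,1) | tq: (5,0) (3,3) (4,1) (4,1) | tr: (6,3) (6,3) (4,1) (4,1)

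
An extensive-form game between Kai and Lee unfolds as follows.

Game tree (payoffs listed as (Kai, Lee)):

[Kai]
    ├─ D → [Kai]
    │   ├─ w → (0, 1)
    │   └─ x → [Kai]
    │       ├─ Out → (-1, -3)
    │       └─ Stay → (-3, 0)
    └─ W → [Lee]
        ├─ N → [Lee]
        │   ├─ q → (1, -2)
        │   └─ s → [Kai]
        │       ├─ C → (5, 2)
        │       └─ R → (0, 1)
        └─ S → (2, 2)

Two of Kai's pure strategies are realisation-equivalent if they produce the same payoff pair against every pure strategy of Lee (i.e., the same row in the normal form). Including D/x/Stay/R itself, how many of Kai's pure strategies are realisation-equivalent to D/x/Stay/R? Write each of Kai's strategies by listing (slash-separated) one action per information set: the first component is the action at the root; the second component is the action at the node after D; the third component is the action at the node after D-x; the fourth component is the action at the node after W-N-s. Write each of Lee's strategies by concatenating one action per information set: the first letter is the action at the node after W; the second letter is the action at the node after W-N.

2

Row for D/x/Stay/R (columns Nq, Ns, Sq, Ss): (-3,0) (-3,0) (-3,0) (-3,0).
Under D/x/Stay/R, Kai's choice at the node after W-N-s can never be reached regardless of what Lee does, so varying those choices leaves every outcome unchanged.
Holding the reachable choices fixed and varying the unreachable one freely already gives 2 equivalent strategies.
No other strategy reproduces this row, so those 2 are the full class: D/x/Stay/C, D/x/Stay/R.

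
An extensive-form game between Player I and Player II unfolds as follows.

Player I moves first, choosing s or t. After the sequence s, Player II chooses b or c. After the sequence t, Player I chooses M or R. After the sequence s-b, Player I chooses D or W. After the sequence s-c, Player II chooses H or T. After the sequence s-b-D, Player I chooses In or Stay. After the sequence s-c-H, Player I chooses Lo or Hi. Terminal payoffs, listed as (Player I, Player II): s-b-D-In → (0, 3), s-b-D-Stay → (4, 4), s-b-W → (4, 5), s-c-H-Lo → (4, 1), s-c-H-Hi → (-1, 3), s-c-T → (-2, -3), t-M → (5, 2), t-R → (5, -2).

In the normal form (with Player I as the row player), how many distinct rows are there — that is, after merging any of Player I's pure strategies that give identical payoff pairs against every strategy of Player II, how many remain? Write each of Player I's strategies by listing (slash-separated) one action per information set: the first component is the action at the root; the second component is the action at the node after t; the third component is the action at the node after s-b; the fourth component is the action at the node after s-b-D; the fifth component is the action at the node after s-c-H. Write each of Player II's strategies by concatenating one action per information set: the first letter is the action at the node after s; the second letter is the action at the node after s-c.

Player I has 32 pure strategies: s/M/D/In/Lo, s/M/D/In/Hi, s/M/D/Stay/Lo, s/M/D/Stay/Hi, s/M/W/In/Lo, s/M/W/In/Hi, s/M/W/Stay/Lo, s/M/W/Stay/Hi, s/R/D/In/Lo, s/R/D/In/Hi, s/R/D/Stay/Lo, s/R/D/Stay/Hi, s/R/W/In/Lo, s/R/W/In/Hi, s/R/W/Stay/Lo, s/R/W/Stay/Hi, t/M/D/In/Lo, t/M/D/In/Hi, t/M/D/Stay/Lo, t/M/D/Stay/Hi, t/M/W/In/Lo, t/M/W/In/Hi, t/M/W/Stay/Lo, t/M/W/Stay/Hi, t/R/D/In/Lo, t/R/D/In/Hi, t/R/D/Stay/Lo, t/R/D/Stay/Hi, t/R/W/In/Lo, t/R/W/In/Hi, t/R/W/Stay/Lo, t/R/W/Stay/Hi. Columns: bH, bT, cH, cT.
{s/M/D/In/Lo, s/R/D/In/Lo} → row (0,3) (0,3) (4,1) (-2,-3)
{s/M/D/In/Hi, s/R/D/In/Hi} → row (0,3) (0,3) (-1,3) (-2,-3)
{s/M/D/Stay/Lo, s/R/D/Stay/Lo} → row (4,4) (4,4) (4,1) (-2,-3)
{s/M/D/Stay/Hi, s/R/D/Stay/Hi} → row (4,4) (4,4) (-1,3) (-2,-3)
{s/M/W/In/Lo, s/M/W/Stay/Lo, s/R/W/In/Lo, s/R/W/Stay/Lo} → row (4,5) (4,5) (4,1) (-2,-3)
{s/M/W/In/Hi, s/M/W/Stay/Hi, s/R/W/In/Hi, s/R/W/Stay/Hi} → row (4,5) (4,5) (-1,3) (-2,-3)
{t/M/D/In/Lo, t/M/D/In/Hi, t/M/D/Stay/Lo, t/M/D/Stay/Hi, t/M/W/In/Lo, t/M/W/In/Hi, t/M/W/Stay/Lo, t/M/W/Stay/Hi} → row (5,2) (5,2) (5,2) (5,2)
{t/R/D/In/Lo, t/R/D/In/Hi, t/R/D/Stay/Lo, t/R/D/Stay/Hi, t/R/W/In/Lo, t/R/W/In/Hi, t/R/W/Stay/Lo, t/R/W/Stay/Hi} → row (5,-2) (5,-2) (5,-2) (5,-2)
That's 8 distinct rows out of 32 strategies.

8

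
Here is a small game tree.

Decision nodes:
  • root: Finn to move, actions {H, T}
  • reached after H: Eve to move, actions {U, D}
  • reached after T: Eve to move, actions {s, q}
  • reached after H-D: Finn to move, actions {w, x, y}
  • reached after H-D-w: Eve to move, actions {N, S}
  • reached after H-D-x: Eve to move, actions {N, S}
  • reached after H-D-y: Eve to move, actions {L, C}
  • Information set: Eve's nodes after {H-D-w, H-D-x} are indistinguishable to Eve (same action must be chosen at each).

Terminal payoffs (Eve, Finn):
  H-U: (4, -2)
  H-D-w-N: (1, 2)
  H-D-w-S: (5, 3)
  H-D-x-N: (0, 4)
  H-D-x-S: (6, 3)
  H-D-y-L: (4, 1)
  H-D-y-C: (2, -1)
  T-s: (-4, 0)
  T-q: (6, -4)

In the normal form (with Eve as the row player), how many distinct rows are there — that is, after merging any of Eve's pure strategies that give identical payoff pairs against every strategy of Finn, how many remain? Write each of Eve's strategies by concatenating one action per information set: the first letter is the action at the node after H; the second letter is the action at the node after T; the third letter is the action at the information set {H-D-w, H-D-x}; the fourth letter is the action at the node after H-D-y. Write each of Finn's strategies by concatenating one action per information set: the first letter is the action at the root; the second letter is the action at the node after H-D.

10

Eve has 16 pure strategies: UsNL, UsNC, UsSL, UsSC, UqNL, UqNC, UqSL, UqSC, DsNL, DsNC, DsSL, DsSC, DqNL, DqNC, DqSL, DqSC. Columns: Hw, Hx, Hy, Tw, Tx, Ty.
{UsNL, UsNC, UsSL, UsSC} → row (4,-2) (4,-2) (4,-2) (-4,0) (-4,0) (-4,0)
{UqNL, UqNC, UqSL, UqSC} → row (4,-2) (4,-2) (4,-2) (6,-4) (6,-4) (6,-4)
{DsNL} → row (1,2) (0,4) (4,1) (-4,0) (-4,0) (-4,0)
{DsNC} → row (1,2) (0,4) (2,-1) (-4,0) (-4,0) (-4,0)
{DsSL} → row (5,3) (6,3) (4,1) (-4,0) (-4,0) (-4,0)
{DsSC} → row (5,3) (6,3) (2,-1) (-4,0) (-4,0) (-4,0)
{DqNL} → row (1,2) (0,4) (4,1) (6,-4) (6,-4) (6,-4)
{DqNC} → row (1,2) (0,4) (2,-1) (6,-4) (6,-4) (6,-4)
{DqSL} → row (5,3) (6,3) (4,1) (6,-4) (6,-4) (6,-4)
{DqSC} → row (5,3) (6,3) (2,-1) (6,-4) (6,-4) (6,-4)
That's 10 distinct rows out of 16 strategies.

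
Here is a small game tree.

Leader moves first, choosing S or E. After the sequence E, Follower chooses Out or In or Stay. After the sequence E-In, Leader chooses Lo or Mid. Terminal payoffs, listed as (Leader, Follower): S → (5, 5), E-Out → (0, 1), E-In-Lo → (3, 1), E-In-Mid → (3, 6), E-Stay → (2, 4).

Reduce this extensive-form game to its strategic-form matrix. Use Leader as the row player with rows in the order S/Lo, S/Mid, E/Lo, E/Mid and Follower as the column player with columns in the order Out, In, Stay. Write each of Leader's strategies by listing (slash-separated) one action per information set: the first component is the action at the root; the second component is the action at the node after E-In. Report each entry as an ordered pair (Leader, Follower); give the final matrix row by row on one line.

           Out       In     Stay
 S/Lo    (5,5)    (5,5)    (5,5)
S/Mid    (5,5)    (5,5)    (5,5)
 E/Lo    (0,1)    (3,1)    (2,4)
E/Mid    (0,1)    (3,6)    (2,4)

S/Lo: (5,5) (5,5) (5,5) | S/Mid: (5,5) (5,5) (5,5) | E/Lo: (0,1) (3,1) (2,4) | E/Mid: (0,1) (3,6) (2,4)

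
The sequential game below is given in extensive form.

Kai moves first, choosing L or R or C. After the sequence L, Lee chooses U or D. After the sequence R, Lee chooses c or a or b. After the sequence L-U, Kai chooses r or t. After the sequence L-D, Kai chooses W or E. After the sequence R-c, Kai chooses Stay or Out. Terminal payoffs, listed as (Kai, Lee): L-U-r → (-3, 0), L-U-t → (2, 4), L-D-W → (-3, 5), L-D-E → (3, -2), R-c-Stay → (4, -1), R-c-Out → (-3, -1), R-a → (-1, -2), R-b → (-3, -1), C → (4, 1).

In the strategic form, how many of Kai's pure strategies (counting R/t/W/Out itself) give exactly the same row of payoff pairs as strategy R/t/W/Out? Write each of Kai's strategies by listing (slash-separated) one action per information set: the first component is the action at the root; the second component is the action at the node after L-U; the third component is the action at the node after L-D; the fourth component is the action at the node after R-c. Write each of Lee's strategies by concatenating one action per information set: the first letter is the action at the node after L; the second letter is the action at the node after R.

4

Row for R/t/W/Out (columns Uc, Ua, Ub, Dc, Da, Db): (-3,-1) (-1,-2) (-3,-1) (-3,-1) (-1,-2) (-3,-1).
Under R/t/W/Out, Kai's choice at the node after L-U and at the node after L-D can never be reached regardless of what Lee does, so varying those choices leaves every outcome unchanged.
Holding the reachable choices fixed and varying the unreachable ones freely already gives 2 × 2 = 4 equivalent strategies.
No other strategy reproduces this row, so those 4 are the full class: R/r/W/Out, R/r/E/Out, R/t/W/Out, R/t/E/Out.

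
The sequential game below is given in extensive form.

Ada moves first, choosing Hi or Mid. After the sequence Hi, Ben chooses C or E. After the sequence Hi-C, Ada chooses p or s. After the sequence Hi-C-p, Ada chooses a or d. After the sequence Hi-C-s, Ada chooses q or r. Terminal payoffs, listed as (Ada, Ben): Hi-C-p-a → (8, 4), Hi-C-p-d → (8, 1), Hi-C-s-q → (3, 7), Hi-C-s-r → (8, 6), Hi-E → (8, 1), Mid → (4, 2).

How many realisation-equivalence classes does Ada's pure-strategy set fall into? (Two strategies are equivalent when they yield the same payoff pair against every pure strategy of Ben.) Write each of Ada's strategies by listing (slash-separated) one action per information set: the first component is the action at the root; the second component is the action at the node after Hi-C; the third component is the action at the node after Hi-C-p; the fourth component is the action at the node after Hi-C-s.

5

Ada has 16 pure strategies: Hi/p/a/q, Hi/p/a/r, Hi/p/d/q, Hi/p/d/r, Hi/s/a/q, Hi/s/a/r, Hi/s/d/q, Hi/s/d/r, Mid/p/a/q, Mid/p/a/r, Mid/p/d/q, Mid/p/d/r, Mid/s/a/q, Mid/s/a/r, Mid/s/d/q, Mid/s/d/r. Columns: C, E.
{Hi/p/a/q, Hi/p/a/r} → row (8,4) (8,1)
{Hi/p/d/q, Hi/p/d/r} → row (8,1) (8,1)
{Hi/s/a/q, Hi/s/d/q} → row (3,7) (8,1)
{Hi/s/a/r, Hi/s/d/r} → row (8,6) (8,1)
{Mid/p/a/q, Mid/p/a/r, Mid/p/d/q, Mid/p/d/r, Mid/s/a/q, Mid/s/a/r, Mid/s/d/q, Mid/s/d/r} → row (4,2) (4,2)
That's 5 distinct rows out of 16 strategies.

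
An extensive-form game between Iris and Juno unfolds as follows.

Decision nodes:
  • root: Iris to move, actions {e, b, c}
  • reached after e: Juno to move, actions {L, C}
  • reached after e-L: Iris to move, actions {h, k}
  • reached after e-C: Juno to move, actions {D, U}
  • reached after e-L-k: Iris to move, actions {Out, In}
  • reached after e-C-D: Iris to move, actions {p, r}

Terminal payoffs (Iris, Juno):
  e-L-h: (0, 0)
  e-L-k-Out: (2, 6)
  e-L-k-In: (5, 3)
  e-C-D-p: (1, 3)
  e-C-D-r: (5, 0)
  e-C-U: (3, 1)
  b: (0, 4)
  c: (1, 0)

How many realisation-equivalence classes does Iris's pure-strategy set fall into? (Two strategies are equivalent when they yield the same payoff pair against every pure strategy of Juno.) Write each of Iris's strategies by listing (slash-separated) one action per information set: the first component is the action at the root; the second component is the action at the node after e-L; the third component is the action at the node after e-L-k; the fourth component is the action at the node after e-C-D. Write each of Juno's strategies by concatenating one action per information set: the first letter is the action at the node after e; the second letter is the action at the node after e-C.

Iris has 24 pure strategies: e/h/Out/p, e/h/Out/r, e/h/In/p, e/h/In/r, e/k/Out/p, e/k/Out/r, e/k/In/p, e/k/In/r, b/h/Out/p, b/h/Out/r, b/h/In/p, b/h/In/r, b/k/Out/p, b/k/Out/r, b/k/In/p, b/k/In/r, c/h/Out/p, c/h/Out/r, c/h/In/p, c/h/In/r, c/k/Out/p, c/k/Out/r, c/k/In/p, c/k/In/r. Columns: LD, LU, CD, CU.
{e/h/Out/p, e/h/In/p} → row (0,0) (0,0) (1,3) (3,1)
{e/h/Out/r, e/h/In/r} → row (0,0) (0,0) (5,0) (3,1)
{e/k/Out/p} → row (2,6) (2,6) (1,3) (3,1)
{e/k/Out/r} → row (2,6) (2,6) (5,0) (3,1)
{e/k/In/p} → row (5,3) (5,3) (1,3) (3,1)
{e/k/In/r} → row (5,3) (5,3) (5,0) (3,1)
{b/h/Out/p, b/h/Out/r, b/h/In/p, b/h/In/r, b/k/Out/p, b/k/Out/r, b/k/In/p, b/k/In/r} → row (0,4) (0,4) (0,4) (0,4)
{c/h/Out/p, c/h/Out/r, c/h/In/p, c/h/In/r, c/k/Out/p, c/k/Out/r, c/k/In/p, c/k/In/r} → row (1,0) (1,0) (1,0) (1,0)
That's 8 distinct rows out of 24 strategies.

8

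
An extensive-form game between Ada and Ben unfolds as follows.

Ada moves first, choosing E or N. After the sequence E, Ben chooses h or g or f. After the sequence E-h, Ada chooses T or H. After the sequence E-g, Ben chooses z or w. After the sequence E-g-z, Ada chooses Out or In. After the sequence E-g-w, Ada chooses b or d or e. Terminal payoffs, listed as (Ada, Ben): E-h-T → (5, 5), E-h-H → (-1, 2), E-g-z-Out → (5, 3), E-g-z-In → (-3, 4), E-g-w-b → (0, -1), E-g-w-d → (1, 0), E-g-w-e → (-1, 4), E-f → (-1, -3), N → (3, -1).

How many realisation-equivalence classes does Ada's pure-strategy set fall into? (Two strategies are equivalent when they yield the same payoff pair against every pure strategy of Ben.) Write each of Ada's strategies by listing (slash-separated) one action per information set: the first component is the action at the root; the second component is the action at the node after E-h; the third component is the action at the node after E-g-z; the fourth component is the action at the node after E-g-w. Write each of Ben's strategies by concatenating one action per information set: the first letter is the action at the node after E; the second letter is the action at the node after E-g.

13

Ada has 24 pure strategies: E/T/Out/b, E/T/Out/d, E/T/Out/e, E/T/In/b, E/T/In/d, E/T/In/e, E/H/Out/b, E/H/Out/d, E/H/Out/e, E/H/In/b, E/H/In/d, E/H/In/e, N/T/Out/b, N/T/Out/d, N/T/Out/e, N/T/In/b, N/T/In/d, N/T/In/e, N/H/Out/b, N/H/Out/d, N/H/Out/e, N/H/In/b, N/H/In/d, N/H/In/e. Columns: hz, hw, gz, gw, fz, fw.
{E/T/Out/b} → row (5,5) (5,5) (5,3) (0,-1) (-1,-3) (-1,-3)
{E/T/Out/d} → row (5,5) (5,5) (5,3) (1,0) (-1,-3) (-1,-3)
{E/T/Out/e} → row (5,5) (5,5) (5,3) (-1,4) (-1,-3) (-1,-3)
{E/T/In/b} → row (5,5) (5,5) (-3,4) (0,-1) (-1,-3) (-1,-3)
{E/T/In/d} → row (5,5) (5,5) (-3,4) (1,0) (-1,-3) (-1,-3)
{E/T/In/e} → row (5,5) (5,5) (-3,4) (-1,4) (-1,-3) (-1,-3)
{E/H/Out/b} → row (-1,2) (-1,2) (5,3) (0,-1) (-1,-3) (-1,-3)
{E/H/Out/d} → row (-1,2) (-1,2) (5,3) (1,0) (-1,-3) (-1,-3)
{E/H/Out/e} → row (-1,2) (-1,2) (5,3) (-1,4) (-1,-3) (-1,-3)
{E/H/In/b} → row (-1,2) (-1,2) (-3,4) (0,-1) (-1,-3) (-1,-3)
{E/H/In/d} → row (-1,2) (-1,2) (-3,4) (1,0) (-1,-3) (-1,-3)
{E/H/In/e} → row (-1,2) (-1,2) (-3,4) (-1,4) (-1,-3) (-1,-3)
{N/T/Out/b, N/T/Out/d, N/T/Out/e, N/T/In/b, N/T/In/d, N/T/In/e, N/H/Out/b, N/H/Out/d, N/H/Out/e, N/H/In/b, N/H/In/d, N/H/In/e} → row (3,-1) (3,-1) (3,-1) (3,-1) (3,-1) (3,-1)
That's 13 distinct rows out of 24 strategies.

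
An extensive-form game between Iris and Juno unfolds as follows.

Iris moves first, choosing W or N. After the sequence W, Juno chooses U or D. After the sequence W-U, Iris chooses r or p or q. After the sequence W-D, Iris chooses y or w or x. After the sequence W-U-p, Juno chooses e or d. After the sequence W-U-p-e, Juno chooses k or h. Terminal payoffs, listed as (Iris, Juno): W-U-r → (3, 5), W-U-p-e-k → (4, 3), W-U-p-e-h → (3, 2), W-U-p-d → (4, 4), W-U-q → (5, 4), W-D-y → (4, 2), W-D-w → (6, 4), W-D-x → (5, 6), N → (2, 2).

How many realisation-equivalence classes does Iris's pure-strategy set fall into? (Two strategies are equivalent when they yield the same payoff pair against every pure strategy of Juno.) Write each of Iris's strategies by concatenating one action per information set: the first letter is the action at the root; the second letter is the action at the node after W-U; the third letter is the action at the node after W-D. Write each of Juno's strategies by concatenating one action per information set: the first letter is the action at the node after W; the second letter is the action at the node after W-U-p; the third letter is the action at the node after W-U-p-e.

Iris has 18 pure strategies: Wry, Wrw, Wrx, Wpy, Wpw, Wpx, Wqy, Wqw, Wqx, Nry, Nrw, Nrx, Npy, Npw, Npx, Nqy, Nqw, Nqx. Columns: Uek, Ueh, Udk, Udh, Dek, Deh, Ddk, Ddh.
{Wry} → row (3,5) (3,5) (3,5) (3,5) (4,2) (4,2) (4,2) (4,2)
{Wrw} → row (3,5) (3,5) (3,5) (3,5) (6,4) (6,4) (6,4) (6,4)
{Wrx} → row (3,5) (3,5) (3,5) (3,5) (5,6) (5,6) (5,6) (5,6)
{Wpy} → row (4,3) (3,2) (4,4) (4,4) (4,2) (4,2) (4,2) (4,2)
{Wpw} → row (4,3) (3,2) (4,4) (4,4) (6,4) (6,4) (6,4) (6,4)
{Wpx} → row (4,3) (3,2) (4,4) (4,4) (5,6) (5,6) (5,6) (5,6)
{Wqy} → row (5,4) (5,4) (5,4) (5,4) (4,2) (4,2) (4,2) (4,2)
{Wqw} → row (5,4) (5,4) (5,4) (5,4) (6,4) (6,4) (6,4) (6,4)
{Wqx} → row (5,4) (5,4) (5,4) (5,4) (5,6) (5,6) (5,6) (5,6)
{Nry, Nrw, Nrx, Npy, Npw, Npx, Nqy, Nqw, Nqx} → row (2,2) (2,2) (2,2) (2,2) (2,2) (2,2) (2,2) (2,2)
That's 10 distinct rows out of 18 strategies.

10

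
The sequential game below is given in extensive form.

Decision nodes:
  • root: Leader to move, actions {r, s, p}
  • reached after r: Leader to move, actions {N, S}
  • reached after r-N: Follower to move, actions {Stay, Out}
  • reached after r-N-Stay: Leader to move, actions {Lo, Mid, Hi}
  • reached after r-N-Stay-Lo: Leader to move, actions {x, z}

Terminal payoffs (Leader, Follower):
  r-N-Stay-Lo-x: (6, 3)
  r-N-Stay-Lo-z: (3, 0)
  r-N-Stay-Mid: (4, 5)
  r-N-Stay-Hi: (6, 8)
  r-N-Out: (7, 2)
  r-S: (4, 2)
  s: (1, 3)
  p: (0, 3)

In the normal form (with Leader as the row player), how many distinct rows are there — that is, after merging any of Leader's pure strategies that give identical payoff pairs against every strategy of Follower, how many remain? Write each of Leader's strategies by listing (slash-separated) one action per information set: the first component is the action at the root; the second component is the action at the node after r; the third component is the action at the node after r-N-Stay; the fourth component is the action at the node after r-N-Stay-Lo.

Leader has 36 pure strategies: r/N/Lo/x, r/N/Lo/z, r/N/Mid/x, r/N/Mid/z, r/N/Hi/x, r/N/Hi/z, r/S/Lo/x, r/S/Lo/z, r/S/Mid/x, r/S/Mid/z, r/S/Hi/x, r/S/Hi/z, s/N/Lo/x, s/N/Lo/z, s/N/Mid/x, s/N/Mid/z, s/N/Hi/x, s/N/Hi/z, s/S/Lo/x, s/S/Lo/z, s/S/Mid/x, s/S/Mid/z, s/S/Hi/x, s/S/Hi/z, p/N/Lo/x, p/N/Lo/z, p/N/Mid/x, p/N/Mid/z, p/N/Hi/x, p/N/Hi/z, p/S/Lo/x, p/S/Lo/z, p/S/Mid/x, p/S/Mid/z, p/S/Hi/x, p/S/Hi/z. Columns: Stay, Out.
{r/N/Lo/x} → row (6,3) (7,2)
{r/N/Lo/z} → row (3,0) (7,2)
{r/N/Mid/x, r/N/Mid/z} → row (4,5) (7,2)
{r/N/Hi/x, r/N/Hi/z} → row (6,8) (7,2)
{r/S/Lo/x, r/S/Lo/z, r/S/Mid/x, r/S/Mid/z, r/S/Hi/x, r/S/Hi/z} → row (4,2) (4,2)
{s/N/Lo/x, s/N/Lo/z, s/N/Mid/x, s/N/Mid/z, s/N/Hi/x, s/N/Hi/z, s/S/Lo/x, s/S/Lo/z, s/S/Mid/x, s/S/Mid/z, s/S/Hi/x, s/S/Hi/z} → row (1,3) (1,3)
{p/N/Lo/x, p/N/Lo/z, p/N/Mid/x, p/N/Mid/z, p/N/Hi/x, p/N/Hi/z, p/S/Lo/x, p/S/Lo/z, p/S/Mid/x, p/S/Mid/z, p/S/Hi/x, p/S/Hi/z} → row (0,3) (0,3)
That's 7 distinct rows out of 36 strategies.

7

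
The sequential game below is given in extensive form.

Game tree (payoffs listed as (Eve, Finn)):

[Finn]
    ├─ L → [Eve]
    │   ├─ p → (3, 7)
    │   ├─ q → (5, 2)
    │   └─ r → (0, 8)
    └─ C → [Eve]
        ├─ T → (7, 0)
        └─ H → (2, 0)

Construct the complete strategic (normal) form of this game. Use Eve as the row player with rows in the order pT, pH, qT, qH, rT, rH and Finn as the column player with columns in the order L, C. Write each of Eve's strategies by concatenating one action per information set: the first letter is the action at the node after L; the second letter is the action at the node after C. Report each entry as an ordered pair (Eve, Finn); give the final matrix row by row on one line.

pT: (3,7) (7,0) | pH: (3,7) (2,0) | qT: (5,2) (7,0) | qH: (5,2) (2,0) | rT: (0,8) (7,0) | rH: (0,8) (2,0)

Row pT: L→(3,7), C→(7,0)
Row pH: L→(3,7), C→(2,0)
Row qT: L→(5,2), C→(7,0)
Row qH: L→(5,2), C→(2,0)
Row rT: L→(0,8), C→(7,0)
Row rH: L→(0,8), C→(2,0)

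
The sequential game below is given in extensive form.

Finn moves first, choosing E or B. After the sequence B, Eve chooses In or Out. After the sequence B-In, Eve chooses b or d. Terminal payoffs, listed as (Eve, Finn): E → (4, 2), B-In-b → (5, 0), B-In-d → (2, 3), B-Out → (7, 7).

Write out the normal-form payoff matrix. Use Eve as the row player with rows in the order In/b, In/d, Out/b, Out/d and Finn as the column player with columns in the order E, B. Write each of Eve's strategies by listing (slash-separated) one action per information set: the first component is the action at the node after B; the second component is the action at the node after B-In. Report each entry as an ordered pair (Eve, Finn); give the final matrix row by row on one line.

             E        B
 In/b    (4,2)    (5,0)
 In/d    (4,2)    (2,3)
Out/b    (4,2)    (7,7)
Out/d    (4,2)    (7,7)

In/b: (4,2) (5,0) | In/d: (4,2) (2,3) | Out/b: (4,2) (7,7) | Out/d: (4,2) (7,7)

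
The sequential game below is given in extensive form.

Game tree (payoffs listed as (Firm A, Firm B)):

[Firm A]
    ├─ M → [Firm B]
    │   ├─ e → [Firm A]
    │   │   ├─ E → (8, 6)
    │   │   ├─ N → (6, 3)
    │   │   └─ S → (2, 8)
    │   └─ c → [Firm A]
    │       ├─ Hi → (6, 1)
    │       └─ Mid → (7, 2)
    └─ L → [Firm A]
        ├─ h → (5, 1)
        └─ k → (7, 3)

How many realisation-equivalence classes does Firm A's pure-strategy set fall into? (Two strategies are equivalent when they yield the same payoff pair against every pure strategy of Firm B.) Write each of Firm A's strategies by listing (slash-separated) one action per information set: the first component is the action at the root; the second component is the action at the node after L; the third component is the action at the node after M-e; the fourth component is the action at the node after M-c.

8

Firm A has 24 pure strategies: M/h/E/Hi, M/h/E/Mid, M/h/N/Hi, M/h/N/Mid, M/h/S/Hi, M/h/S/Mid, M/k/E/Hi, M/k/E/Mid, M/k/N/Hi, M/k/N/Mid, M/k/S/Hi, M/k/S/Mid, L/h/E/Hi, L/h/E/Mid, L/h/N/Hi, L/h/N/Mid, L/h/S/Hi, L/h/S/Mid, L/k/E/Hi, L/k/E/Mid, L/k/N/Hi, L/k/N/Mid, L/k/S/Hi, L/k/S/Mid. Columns: e, c.
{M/h/E/Hi, M/k/E/Hi} → row (8,6) (6,1)
{M/h/E/Mid, M/k/E/Mid} → row (8,6) (7,2)
{M/h/N/Hi, M/k/N/Hi} → row (6,3) (6,1)
{M/h/N/Mid, M/k/N/Mid} → row (6,3) (7,2)
{M/h/S/Hi, M/k/S/Hi} → row (2,8) (6,1)
{M/h/S/Mid, M/k/S/Mid} → row (2,8) (7,2)
{L/h/E/Hi, L/h/E/Mid, L/h/N/Hi, L/h/N/Mid, L/h/S/Hi, L/h/S/Mid} → row (5,1) (5,1)
{L/k/E/Hi, L/k/E/Mid, L/k/N/Hi, L/k/N/Mid, L/k/S/Hi, L/k/S/Mid} → row (7,3) (7,3)
That's 8 distinct rows out of 24 strategies.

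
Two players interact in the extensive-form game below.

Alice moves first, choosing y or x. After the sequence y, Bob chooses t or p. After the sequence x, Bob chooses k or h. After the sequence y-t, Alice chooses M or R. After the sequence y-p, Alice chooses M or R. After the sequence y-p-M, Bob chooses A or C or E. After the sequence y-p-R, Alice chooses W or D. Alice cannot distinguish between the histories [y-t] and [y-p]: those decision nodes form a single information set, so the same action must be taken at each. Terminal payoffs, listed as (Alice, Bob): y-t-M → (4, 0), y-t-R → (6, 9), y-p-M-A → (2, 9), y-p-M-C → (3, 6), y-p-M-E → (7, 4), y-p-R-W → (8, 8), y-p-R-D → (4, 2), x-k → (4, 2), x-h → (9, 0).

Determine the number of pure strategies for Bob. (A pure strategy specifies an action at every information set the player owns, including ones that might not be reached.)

12

Bob owns the node after y with actions {t, p} — two choices.
Bob owns the node after x with actions {k, h} — two choices.
Bob owns the node after y-p-M with actions {A, C, E} — three choices.
A pure strategy fixes one action at each information set independently, so the count is the product 2 × 2 × 3 = 12.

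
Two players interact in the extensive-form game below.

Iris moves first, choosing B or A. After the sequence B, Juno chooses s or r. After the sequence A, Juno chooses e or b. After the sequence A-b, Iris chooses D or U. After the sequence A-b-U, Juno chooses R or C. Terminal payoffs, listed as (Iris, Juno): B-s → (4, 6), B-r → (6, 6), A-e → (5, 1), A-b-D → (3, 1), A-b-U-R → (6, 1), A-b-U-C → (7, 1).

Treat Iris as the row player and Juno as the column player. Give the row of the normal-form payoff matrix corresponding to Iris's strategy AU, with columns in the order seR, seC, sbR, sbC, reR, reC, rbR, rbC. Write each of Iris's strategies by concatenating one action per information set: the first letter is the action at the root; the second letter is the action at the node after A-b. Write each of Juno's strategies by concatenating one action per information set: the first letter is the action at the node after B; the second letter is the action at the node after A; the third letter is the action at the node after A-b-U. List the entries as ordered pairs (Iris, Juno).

(5,1) (5,1) (6,1) (7,1) (5,1) (5,1) (6,1) (7,1)

vs seR: Iris plays A → Juno plays e at [A] → (5, 1)
vs seC: Iris plays A → Juno plays e at [A] → (5, 1)
vs sbR: Iris plays A → Juno plays b at [A] → Iris plays U at [A-b] → Juno plays R at [A-b-U] → (6, 1)
vs sbC: Iris plays A → Juno plays b at [A] → Iris plays U at [A-b] → Juno plays C at [A-b-U] → (7, 1)
vs reR: Iris plays A → Juno plays e at [A] → (5, 1)
vs reC: Iris plays A → Juno plays e at [A] → (5, 1)
vs rbR: Iris plays A → Juno plays b at [A] → Iris plays U at [A-b] → Juno plays R at [A-b-U] → (6, 1)
vs rbC: Iris plays A → Juno plays b at [A] → Iris plays U at [A-b] → Juno plays C at [A-b-U] → (7, 1)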